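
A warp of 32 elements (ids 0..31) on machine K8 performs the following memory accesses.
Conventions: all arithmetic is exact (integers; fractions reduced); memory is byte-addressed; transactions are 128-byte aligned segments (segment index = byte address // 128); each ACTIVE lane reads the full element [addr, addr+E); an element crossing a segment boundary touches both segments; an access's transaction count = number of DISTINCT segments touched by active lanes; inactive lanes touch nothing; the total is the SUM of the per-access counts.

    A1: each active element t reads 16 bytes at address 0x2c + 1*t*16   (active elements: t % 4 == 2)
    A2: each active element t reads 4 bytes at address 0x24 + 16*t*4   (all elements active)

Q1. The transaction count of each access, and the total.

A1: 5 transactions
A2: 16 transactions

Answer: 5,16; total 21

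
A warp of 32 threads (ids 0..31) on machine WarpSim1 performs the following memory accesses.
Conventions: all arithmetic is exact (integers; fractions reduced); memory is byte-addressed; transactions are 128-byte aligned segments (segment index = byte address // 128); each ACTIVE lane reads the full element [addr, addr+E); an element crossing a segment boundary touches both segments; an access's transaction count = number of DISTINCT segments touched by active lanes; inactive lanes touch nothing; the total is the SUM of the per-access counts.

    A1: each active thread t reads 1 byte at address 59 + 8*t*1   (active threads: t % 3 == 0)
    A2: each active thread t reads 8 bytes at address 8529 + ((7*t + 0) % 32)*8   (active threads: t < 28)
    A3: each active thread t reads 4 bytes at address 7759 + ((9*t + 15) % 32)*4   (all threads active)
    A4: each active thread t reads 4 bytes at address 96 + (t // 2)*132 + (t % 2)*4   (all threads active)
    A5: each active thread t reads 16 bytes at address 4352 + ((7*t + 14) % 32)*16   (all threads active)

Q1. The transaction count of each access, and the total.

A1: 3 transactions
A2: 3 transactions
A3: 2 transactions
A4: 17 transactions
A5: 4 transactions

Answer: 3,3,2,17,4; total 29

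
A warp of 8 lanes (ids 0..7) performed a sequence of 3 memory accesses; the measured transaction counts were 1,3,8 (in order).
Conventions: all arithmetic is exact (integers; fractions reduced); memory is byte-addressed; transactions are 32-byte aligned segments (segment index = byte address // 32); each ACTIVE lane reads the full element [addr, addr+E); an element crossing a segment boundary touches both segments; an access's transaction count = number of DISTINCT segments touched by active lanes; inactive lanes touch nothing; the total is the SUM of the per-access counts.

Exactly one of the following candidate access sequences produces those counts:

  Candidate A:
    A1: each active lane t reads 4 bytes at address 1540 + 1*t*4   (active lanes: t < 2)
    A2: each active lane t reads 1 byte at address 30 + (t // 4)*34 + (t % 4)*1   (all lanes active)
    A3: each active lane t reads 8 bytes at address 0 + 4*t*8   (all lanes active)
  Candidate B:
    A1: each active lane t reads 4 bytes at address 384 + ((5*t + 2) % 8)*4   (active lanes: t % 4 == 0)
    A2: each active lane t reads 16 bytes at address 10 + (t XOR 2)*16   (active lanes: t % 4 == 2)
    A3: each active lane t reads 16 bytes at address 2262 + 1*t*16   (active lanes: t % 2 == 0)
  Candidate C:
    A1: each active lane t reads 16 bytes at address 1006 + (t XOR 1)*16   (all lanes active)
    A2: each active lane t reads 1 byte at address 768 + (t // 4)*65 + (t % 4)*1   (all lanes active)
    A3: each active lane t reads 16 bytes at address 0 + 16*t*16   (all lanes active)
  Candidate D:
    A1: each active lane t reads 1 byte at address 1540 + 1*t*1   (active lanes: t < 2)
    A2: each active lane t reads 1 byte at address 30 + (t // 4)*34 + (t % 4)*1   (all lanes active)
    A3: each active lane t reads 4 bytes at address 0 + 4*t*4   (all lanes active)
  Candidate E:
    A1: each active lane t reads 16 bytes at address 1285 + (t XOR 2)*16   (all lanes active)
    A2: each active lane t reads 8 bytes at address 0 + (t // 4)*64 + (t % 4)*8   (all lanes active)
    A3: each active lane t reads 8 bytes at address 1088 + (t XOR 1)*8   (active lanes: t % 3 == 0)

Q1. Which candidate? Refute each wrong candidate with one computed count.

B: A2 gives 2 transactions, not 3
C: A1 gives 5 transactions, not 1
D: A3 gives 4 transactions, not 8
E: A1 gives 5 transactions, not 1
A: all counts match (1,3,8)

Answer: A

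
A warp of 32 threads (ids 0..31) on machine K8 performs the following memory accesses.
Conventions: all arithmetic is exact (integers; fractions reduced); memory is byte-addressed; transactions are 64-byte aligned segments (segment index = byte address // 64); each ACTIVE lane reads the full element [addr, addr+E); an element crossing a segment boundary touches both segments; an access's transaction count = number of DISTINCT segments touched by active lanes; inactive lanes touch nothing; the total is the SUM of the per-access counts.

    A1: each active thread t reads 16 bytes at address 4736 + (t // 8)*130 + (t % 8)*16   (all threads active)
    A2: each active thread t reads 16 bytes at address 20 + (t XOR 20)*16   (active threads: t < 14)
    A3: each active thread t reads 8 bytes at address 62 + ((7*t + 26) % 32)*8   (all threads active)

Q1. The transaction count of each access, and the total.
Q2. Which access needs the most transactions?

A1: 9 transactions
A2: 5 transactions
A3: 5 transactions

Answer: 9,5,5; total 19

Answer: A1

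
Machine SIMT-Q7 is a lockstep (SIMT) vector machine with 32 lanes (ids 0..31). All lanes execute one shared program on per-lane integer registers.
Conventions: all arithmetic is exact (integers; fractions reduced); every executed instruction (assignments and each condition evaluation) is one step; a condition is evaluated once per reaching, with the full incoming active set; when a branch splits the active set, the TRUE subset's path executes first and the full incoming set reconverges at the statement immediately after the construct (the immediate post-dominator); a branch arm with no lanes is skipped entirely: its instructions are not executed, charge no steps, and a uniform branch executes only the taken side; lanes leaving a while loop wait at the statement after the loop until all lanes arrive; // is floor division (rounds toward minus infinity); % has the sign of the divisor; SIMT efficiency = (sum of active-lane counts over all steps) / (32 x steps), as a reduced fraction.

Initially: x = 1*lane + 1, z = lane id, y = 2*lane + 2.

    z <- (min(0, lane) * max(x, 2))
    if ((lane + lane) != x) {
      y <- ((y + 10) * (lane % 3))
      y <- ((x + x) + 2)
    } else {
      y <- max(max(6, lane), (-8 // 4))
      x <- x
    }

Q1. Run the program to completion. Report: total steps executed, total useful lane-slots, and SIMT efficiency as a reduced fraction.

Answer: 6 steps, 128 useful, 2/3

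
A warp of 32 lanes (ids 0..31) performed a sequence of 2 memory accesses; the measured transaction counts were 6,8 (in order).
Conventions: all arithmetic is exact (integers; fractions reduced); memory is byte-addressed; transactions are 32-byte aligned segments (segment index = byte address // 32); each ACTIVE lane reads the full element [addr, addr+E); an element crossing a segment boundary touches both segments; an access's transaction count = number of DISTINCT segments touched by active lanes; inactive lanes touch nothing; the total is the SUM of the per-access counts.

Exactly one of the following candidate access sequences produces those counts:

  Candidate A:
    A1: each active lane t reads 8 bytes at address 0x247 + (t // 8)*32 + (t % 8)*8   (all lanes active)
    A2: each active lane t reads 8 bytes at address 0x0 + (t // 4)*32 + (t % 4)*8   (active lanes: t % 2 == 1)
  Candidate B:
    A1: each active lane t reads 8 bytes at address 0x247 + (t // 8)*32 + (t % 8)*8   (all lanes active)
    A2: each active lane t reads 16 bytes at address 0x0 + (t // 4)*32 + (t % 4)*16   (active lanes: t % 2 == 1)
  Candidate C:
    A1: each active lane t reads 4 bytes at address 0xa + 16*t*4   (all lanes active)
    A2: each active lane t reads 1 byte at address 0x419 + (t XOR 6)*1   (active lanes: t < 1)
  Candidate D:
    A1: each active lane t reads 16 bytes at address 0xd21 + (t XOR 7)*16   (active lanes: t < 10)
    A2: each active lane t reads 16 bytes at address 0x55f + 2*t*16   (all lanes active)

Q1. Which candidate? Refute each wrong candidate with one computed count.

B: A2 gives 9 transactions, not 8
C: A1 gives 32 transactions, not 6
D: A1 gives 7 transactions, not 6
A: all counts match (6,8)

Answer: A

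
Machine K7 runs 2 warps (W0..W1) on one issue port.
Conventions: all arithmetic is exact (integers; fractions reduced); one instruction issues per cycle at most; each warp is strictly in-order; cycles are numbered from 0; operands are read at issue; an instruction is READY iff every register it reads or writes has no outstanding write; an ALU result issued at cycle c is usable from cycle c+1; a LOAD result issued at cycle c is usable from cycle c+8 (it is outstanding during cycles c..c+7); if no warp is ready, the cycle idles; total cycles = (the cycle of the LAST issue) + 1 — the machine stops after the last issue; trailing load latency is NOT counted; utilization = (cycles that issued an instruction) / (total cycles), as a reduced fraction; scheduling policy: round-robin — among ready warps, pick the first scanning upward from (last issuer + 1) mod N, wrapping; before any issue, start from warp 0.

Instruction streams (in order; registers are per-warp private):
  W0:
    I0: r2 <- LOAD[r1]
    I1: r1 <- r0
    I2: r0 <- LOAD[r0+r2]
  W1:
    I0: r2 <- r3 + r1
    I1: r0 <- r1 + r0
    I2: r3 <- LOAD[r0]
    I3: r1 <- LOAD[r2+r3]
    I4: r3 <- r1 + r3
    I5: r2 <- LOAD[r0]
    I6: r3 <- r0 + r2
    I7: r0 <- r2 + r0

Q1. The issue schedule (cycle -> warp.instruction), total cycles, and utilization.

cycle 0: W0.I0
cycle 1: W1.I0
cycle 2: W0.I1
cycle 3: W1.I1
cycle 4: W1.I2
cycle 5: idle
cycle 6: idle
cycle 7: idle
cycle 8: W0.I2
cycle 9: idle
cycle 10: idle
cycle 11: idle
cycle 12: W1.I3
cycle 13: idle
cycle 14: idle
cycle 15: idle
cycle 16: idle
cycle 17: idle
cycle 18: idle
cycle 19: idle
cycle 20: W1.I4
cycle 21: W1.I5
cycle 22: idle
cycle 23: idle
cycle 24: idle
cycle 25: idle
cycle 26: idle
cycle 27: idle
cycle 28: idle
cycle 29: W1.I6
cycle 30: W1.I7

Answer: 31 cycles, utilization 11/31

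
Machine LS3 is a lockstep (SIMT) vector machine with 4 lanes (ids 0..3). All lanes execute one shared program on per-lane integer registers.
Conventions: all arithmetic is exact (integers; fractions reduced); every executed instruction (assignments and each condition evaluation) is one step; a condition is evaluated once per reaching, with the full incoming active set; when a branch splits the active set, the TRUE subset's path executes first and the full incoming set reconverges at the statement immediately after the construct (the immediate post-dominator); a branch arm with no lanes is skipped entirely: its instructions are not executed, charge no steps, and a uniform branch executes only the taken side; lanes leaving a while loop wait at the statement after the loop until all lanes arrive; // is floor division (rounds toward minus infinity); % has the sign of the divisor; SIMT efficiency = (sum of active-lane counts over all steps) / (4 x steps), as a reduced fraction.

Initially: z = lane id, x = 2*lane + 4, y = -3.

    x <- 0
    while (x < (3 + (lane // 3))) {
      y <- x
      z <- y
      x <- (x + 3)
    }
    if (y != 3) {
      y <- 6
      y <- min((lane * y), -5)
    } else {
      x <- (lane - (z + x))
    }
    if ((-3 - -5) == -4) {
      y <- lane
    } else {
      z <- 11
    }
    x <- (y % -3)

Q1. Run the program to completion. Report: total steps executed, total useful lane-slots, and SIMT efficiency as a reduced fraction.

Answer: 17 steps, 51 useful, 3/4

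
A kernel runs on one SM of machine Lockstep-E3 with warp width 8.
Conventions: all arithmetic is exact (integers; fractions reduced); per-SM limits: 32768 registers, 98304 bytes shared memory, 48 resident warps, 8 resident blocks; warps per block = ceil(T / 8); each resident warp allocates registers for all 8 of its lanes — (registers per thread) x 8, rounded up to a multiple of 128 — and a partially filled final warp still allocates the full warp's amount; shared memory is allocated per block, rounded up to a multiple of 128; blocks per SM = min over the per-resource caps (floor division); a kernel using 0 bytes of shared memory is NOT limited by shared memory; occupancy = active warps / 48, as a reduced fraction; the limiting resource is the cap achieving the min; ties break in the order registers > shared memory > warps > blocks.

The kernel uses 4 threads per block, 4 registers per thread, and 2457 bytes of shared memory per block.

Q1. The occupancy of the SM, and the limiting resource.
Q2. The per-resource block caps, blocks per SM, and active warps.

Answer: occupancy 1/6, limited by blocks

registers: 256 blocks
shared memory: 38 blocks
warps: 48 blocks
blocks: 8 blocks

Answer: 8 blocks, 8 active warps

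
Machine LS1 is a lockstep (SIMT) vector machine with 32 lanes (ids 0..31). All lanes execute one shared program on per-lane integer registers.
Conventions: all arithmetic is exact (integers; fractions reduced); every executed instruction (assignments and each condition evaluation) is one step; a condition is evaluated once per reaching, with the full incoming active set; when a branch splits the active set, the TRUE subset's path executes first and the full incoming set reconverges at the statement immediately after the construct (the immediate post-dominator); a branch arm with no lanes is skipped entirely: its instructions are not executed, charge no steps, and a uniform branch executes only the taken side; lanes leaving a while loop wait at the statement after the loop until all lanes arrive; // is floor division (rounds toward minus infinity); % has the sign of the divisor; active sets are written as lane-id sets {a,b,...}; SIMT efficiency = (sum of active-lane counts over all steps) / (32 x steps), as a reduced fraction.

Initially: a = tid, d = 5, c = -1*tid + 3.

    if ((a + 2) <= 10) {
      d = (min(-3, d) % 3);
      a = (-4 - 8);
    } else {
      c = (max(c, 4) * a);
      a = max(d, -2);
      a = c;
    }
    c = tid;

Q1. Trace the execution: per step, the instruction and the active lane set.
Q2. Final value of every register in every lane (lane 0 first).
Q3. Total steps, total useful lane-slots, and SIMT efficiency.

step 0: eval ((a + 2) <= 10)         {0,1,2,3,4,5,6,7,8,9,10,11,12,13,14,15,16,17,18,19,20,21,22,23,24,25,26,27,28,29,30,31}
step 1: d <- (min(-3, d) % 3)        {0,1,2,3,4,5,6,7,8}
step 2: a <- (-4 - 8)                {0,1,2,3,4,5,6,7,8}
step 3: c <- (max(c, 4) * a)         {9,10,11,12,13,14,15,16,17,18,19,20,21,22,23,24,25,26,27,28,29,30,31}
step 4: a <- max(d, -2)              {9,10,11,12,13,14,15,16,17,18,19,20,21,22,23,24,25,26,27,28,29,30,31}
step 5: a <- c                       {9,10,11,12,13,14,15,16,17,18,19,20,21,22,23,24,25,26,27,28,29,30,31}
step 6: c <- tid                     {0,1,2,3,4,5,6,7,8,9,10,11,12,13,14,15,16,17,18,19,20,21,22,23,24,25,26,27,28,29,30,31}

Answer: 7 steps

a: -12,-12,-12,-12,-12,-12,-12,-12,-12,36,40,44,48,52,56,60,64,68,72,76,80,84,88,92,96,100,104,108,112,116,120,124
d: 0,0,0,0,0,0,0,0,0,5,5,5,5,5,5,5,5,5,5,5,5,5,5,5,5,5,5,5,5,5,5,5
c: 0,1,2,3,4,5,6,7,8,9,10,11,12,13,14,15,16,17,18,19,20,21,22,23,24,25,26,27,28,29,30,31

steps = 7; useful = 151; efficiency = 151/224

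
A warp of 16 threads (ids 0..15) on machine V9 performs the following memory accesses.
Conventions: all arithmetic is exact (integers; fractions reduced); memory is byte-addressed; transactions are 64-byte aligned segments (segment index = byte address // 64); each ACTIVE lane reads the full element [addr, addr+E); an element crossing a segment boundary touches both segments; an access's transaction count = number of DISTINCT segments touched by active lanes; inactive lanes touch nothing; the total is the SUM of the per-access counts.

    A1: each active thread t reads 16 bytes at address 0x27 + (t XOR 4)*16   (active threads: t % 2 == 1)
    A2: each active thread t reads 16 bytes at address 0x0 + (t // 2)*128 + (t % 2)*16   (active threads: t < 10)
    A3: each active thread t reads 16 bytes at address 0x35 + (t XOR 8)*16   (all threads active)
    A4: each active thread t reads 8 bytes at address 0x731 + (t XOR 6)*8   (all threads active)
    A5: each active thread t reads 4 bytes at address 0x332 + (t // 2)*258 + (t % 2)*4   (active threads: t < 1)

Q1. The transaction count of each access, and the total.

A1: 5 transactions
A2: 5 transactions
A3: 5 transactions
A4: 3 transactions
A5: 1 transaction

Answer: 5,5,5,3,1; total 19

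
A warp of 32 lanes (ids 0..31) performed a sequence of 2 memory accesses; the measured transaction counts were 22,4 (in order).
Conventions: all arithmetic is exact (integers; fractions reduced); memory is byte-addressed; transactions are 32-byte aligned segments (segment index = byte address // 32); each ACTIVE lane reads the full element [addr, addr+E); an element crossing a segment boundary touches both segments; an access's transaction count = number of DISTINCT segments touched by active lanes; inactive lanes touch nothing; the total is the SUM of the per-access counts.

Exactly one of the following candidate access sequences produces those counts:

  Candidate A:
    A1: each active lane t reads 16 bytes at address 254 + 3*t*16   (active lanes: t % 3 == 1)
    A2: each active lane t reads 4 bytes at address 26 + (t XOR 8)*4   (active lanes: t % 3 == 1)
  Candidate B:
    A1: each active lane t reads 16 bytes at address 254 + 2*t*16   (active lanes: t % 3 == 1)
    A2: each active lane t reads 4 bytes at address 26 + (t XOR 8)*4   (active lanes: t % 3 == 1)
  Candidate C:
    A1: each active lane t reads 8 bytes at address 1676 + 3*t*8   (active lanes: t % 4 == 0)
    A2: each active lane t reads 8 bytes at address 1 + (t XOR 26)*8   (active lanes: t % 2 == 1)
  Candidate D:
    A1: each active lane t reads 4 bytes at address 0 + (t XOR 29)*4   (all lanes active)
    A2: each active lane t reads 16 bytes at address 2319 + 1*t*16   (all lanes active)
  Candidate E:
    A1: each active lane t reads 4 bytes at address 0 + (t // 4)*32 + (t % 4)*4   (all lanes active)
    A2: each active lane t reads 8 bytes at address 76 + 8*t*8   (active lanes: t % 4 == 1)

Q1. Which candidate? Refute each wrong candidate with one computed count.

A: A1 gives 16 transactions, not 22
C: A1 gives 8 transactions, not 22
D: A1 gives 4 transactions, not 22
E: A1 gives 8 transactions, not 22
B: all counts match (22,4)

Answer: B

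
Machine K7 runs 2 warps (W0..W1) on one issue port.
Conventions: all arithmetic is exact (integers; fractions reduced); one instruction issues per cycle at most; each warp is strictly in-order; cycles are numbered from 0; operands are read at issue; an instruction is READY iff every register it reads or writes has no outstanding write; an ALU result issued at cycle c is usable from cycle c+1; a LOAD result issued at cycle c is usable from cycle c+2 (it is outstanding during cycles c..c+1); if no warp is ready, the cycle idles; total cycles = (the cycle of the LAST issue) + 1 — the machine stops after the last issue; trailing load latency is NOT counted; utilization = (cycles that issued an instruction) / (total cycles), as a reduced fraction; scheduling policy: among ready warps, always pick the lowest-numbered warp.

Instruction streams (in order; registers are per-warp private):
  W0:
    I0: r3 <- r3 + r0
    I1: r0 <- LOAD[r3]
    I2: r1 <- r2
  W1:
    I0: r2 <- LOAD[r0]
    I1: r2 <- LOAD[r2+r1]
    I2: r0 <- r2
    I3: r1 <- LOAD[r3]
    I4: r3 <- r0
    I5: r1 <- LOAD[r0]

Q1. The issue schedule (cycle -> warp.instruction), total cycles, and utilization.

cycle 0: W0.I0
cycle 1: W0.I1
cycle 2: W0.I2
cycle 3: W1.I0
cycle 4: idle
cycle 5: W1.I1
cycle 6: idle
cycle 7: W1.I2
cycle 8: W1.I3
cycle 9: W1.I4
cycle 10: W1.I5

Answer: 11 cycles, utilization 9/11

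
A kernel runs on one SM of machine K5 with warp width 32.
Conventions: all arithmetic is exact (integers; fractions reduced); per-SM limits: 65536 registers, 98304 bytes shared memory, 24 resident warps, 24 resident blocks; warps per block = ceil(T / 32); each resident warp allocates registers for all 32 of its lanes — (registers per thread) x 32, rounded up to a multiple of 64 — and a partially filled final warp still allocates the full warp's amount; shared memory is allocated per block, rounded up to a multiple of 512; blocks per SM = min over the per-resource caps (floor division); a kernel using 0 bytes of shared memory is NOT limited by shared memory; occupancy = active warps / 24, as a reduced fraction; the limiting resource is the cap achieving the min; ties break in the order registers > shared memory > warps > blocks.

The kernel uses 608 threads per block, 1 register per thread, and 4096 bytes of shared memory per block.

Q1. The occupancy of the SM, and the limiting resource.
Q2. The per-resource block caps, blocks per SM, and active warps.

Answer: occupancy 19/24, limited by warps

registers: 53 blocks
shared memory: 24 blocks
warps: 1 block
blocks: 24 blocks

Answer: 1 block, 19 active warps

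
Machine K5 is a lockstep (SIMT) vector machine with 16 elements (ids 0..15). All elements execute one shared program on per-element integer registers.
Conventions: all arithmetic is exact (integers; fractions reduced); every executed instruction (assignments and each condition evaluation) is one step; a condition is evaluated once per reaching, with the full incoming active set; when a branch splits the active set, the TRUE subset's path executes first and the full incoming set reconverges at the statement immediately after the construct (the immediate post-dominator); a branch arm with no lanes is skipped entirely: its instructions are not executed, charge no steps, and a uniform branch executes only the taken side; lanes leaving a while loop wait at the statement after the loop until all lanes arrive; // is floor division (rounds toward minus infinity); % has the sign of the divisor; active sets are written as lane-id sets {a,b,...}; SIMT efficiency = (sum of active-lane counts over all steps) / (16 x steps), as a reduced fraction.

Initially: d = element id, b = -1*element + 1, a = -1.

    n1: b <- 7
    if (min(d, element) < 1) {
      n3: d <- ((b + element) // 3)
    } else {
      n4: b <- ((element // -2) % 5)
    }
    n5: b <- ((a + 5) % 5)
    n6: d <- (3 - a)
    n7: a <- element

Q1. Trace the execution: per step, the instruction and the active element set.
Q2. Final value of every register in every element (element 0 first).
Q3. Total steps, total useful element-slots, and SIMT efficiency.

step 0: b <- 7                       {0,1,2,3,4,5,6,7,8,9,10,11,12,13,14,15}
step 1: eval (min(d, element) < 1)   {0,1,2,3,4,5,6,7,8,9,10,11,12,13,14,15}
step 2: d <- ((b + element) // 3)    {0}
step 3: b <- ((element // -2) % 5)   {1,2,3,4,5,6,7,8,9,10,11,12,13,14,15}
step 4: b <- ((a + 5) % 5)           {0,1,2,3,4,5,6,7,8,9,10,11,12,13,14,15}
step 5: d <- (3 - a)                 {0,1,2,3,4,5,6,7,8,9,10,11,12,13,14,15}
step 6: a <- element                 {0,1,2,3,4,5,6,7,8,9,10,11,12,13,14,15}

Answer: 7 steps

d: 4,4,4,4,4,4,4,4,4,4,4,4,4,4,4,4
b: 4,4,4,4,4,4,4,4,4,4,4,4,4,4,4,4
a: 0,1,2,3,4,5,6,7,8,9,10,11,12,13,14,15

steps = 7; useful = 96; efficiency = 96/112 = 6/7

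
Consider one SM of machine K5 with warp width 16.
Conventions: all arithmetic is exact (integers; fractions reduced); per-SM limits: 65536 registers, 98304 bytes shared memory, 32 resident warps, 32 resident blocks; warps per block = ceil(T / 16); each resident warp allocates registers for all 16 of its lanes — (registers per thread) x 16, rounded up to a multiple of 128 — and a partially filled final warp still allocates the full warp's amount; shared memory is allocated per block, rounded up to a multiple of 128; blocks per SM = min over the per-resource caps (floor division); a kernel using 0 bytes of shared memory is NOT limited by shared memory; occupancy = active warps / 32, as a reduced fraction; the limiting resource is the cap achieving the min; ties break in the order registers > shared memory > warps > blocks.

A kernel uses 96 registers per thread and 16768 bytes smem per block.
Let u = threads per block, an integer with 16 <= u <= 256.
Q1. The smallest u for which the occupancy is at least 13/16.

Answer: u = 81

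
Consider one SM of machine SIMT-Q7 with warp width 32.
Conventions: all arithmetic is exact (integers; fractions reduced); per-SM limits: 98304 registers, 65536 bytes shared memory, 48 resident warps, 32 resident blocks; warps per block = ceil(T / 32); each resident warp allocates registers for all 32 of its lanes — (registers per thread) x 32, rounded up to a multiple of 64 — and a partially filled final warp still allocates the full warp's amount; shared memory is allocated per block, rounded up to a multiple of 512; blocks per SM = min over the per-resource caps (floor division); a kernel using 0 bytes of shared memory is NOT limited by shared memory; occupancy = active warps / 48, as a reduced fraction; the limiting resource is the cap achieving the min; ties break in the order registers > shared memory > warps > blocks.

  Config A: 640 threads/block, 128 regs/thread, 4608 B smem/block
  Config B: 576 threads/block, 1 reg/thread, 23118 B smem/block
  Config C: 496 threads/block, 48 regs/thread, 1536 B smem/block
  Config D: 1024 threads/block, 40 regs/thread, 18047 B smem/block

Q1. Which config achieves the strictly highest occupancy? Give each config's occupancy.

occupancies: A 5/12, B 3/4, C 1, D 2/3

Answer: C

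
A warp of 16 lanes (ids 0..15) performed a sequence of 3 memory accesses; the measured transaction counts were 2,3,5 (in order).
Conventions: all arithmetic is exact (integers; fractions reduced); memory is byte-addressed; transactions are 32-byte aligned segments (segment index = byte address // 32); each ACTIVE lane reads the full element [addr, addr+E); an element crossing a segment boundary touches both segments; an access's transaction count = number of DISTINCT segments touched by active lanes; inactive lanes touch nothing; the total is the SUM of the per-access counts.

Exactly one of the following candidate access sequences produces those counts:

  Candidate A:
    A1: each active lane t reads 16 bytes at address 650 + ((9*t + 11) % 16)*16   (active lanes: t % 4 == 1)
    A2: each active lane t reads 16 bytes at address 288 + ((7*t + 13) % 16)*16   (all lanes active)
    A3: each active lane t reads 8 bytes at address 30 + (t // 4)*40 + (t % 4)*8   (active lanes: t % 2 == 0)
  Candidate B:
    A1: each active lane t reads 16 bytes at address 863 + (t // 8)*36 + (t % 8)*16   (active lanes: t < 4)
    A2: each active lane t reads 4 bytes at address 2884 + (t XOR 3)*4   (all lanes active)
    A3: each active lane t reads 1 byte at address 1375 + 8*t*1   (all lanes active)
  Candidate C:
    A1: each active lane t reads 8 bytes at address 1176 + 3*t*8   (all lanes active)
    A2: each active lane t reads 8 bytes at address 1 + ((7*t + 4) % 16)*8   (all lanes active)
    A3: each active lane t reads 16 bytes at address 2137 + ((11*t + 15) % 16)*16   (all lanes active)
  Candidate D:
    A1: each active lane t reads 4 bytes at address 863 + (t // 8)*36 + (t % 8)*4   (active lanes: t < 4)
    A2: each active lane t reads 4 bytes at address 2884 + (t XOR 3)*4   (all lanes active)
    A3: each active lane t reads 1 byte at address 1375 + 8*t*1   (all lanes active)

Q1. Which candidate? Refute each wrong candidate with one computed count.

A: A1 gives 4 transactions, not 2
B: A1 gives 3 transactions, not 2
C: A1 gives 13 transactions, not 2
D: all counts match (2,3,5)

Answer: D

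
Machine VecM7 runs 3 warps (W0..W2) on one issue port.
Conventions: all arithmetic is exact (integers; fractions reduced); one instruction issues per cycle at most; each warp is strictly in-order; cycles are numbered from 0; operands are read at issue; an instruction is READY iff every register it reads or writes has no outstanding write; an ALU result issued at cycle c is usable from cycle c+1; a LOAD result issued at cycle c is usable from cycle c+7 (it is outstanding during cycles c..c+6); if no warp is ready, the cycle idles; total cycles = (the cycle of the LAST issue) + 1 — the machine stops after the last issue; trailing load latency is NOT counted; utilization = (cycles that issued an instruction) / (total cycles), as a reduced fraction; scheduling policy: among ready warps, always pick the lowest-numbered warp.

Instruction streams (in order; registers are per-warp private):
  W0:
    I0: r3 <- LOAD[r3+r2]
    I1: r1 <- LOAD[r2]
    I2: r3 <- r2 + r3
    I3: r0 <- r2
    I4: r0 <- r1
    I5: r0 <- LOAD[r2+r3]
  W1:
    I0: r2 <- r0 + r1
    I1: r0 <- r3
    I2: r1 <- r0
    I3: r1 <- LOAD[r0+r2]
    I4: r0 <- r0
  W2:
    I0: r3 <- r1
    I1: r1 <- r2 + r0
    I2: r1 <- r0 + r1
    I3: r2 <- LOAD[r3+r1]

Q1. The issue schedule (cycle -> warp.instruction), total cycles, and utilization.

cycle 0: W0.I0
cycle 1: W0.I1
cycle 2: W1.I0
cycle 3: W1.I1
cycle 4: W1.I2
cycle 5: W1.I3
cycle 6: W1.I4
cycle 7: W0.I2
cycle 8: W0.I3
cycle 9: W0.I4
cycle 10: W0.I5
cycle 11: W2.I0
cycle 12: W2.I1
cycle 13: W2.I2
cycle 14: W2.I3

Answer: 15 cycles, utilization 1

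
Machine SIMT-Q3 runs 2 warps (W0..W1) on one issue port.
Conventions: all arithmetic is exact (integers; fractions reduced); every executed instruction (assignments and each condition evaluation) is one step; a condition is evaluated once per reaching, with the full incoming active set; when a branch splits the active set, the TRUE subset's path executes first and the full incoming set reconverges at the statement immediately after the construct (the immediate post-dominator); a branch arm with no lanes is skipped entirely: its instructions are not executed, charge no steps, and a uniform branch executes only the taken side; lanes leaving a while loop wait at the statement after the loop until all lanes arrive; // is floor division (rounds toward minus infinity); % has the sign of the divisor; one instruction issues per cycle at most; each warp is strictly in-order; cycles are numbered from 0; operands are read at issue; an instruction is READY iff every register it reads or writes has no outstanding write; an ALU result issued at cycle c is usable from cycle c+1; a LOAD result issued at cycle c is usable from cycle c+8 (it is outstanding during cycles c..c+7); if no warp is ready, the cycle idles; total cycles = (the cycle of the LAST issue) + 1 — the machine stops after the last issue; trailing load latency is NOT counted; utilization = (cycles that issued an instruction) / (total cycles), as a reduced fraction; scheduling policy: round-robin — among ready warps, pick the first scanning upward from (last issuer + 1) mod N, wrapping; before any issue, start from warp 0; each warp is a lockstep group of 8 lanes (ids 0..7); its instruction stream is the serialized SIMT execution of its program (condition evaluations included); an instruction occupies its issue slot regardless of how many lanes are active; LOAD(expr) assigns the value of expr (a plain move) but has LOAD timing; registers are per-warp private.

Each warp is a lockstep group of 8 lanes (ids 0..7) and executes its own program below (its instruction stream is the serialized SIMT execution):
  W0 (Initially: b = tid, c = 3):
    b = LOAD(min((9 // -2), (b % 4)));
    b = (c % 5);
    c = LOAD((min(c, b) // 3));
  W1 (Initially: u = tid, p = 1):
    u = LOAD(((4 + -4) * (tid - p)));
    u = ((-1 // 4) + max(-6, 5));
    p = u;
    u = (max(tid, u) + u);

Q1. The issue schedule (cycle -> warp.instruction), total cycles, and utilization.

cycle 0: W0.I0
cycle 1: W1.I0
cycle 2: idle
cycle 3: idle
cycle 4: idle
cycle 5: idle
cycle 6: idle
cycle 7: idle
cycle 8: W0.I1
cycle 9: W1.I1
cycle 10: W0.I2
cycle 11: W1.I2
cycle 12: W1.I3

Answer: 13 cycles, utilization 7/13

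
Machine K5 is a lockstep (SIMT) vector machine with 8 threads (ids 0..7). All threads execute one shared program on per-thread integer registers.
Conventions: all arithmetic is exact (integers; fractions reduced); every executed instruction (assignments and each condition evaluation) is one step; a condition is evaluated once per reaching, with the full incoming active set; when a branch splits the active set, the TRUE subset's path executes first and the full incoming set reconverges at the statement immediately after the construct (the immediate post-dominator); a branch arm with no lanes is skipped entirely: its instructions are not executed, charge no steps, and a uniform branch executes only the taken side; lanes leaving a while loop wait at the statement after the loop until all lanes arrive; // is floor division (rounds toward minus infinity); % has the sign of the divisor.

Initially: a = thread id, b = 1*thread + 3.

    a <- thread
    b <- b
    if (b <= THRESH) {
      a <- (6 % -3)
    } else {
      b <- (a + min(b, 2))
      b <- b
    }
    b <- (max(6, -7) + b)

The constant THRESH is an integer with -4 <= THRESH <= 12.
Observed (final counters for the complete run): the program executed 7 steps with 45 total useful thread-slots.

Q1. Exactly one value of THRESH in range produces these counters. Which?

Answer: THRESH = 5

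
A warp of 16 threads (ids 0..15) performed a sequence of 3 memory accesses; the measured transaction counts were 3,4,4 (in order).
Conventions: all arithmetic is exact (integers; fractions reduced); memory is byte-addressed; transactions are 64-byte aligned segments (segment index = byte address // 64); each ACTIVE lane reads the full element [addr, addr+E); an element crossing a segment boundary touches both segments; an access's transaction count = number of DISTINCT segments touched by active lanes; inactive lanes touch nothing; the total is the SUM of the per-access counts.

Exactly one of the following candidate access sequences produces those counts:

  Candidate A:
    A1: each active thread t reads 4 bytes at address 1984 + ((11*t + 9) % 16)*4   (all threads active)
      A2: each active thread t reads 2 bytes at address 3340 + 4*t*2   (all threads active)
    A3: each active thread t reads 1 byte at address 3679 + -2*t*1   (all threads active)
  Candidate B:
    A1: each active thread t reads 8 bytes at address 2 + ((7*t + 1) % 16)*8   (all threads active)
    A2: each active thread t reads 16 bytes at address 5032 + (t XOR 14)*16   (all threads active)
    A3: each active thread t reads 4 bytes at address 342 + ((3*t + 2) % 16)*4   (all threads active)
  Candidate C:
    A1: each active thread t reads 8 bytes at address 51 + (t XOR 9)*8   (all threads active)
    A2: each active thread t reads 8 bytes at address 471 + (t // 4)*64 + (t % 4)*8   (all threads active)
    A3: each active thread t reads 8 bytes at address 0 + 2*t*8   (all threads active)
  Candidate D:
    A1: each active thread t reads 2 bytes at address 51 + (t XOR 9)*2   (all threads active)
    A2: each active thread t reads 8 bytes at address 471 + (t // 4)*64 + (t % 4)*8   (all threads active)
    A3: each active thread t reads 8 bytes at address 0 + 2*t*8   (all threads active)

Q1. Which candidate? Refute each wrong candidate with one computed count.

A: A1 gives 1 transaction, not 3
B: A2 gives 5 transactions, not 4
D: A1 gives 2 transactions, not 3
C: all counts match (3,4,4)

Answer: C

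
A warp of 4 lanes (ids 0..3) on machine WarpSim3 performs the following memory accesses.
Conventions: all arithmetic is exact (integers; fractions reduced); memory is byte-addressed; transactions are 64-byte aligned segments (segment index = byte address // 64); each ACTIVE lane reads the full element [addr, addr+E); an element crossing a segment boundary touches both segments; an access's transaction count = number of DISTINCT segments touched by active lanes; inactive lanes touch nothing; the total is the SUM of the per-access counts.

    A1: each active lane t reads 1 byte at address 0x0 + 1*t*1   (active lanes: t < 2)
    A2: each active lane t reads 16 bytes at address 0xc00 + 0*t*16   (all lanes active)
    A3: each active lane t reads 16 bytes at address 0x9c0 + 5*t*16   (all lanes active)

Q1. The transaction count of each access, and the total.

A1: 1 transaction
A2: 1 transaction
A3: 4 transactions

Answer: 1,1,4; total 6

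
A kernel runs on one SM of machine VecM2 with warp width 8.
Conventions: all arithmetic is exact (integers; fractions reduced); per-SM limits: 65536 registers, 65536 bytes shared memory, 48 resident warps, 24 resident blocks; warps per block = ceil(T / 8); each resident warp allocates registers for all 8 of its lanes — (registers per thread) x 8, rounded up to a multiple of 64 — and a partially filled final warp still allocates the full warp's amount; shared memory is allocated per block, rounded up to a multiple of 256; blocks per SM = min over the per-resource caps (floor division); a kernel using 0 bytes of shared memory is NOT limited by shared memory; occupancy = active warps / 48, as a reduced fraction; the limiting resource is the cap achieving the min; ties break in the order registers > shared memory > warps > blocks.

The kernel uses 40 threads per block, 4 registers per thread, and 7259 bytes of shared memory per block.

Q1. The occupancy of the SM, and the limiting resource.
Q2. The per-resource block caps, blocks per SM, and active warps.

Answer: occupancy 5/6, limited by shared memory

registers: 204 blocks
shared memory: 8 blocks
warps: 9 blocks
blocks: 24 blocks

Answer: 8 blocks, 40 active warps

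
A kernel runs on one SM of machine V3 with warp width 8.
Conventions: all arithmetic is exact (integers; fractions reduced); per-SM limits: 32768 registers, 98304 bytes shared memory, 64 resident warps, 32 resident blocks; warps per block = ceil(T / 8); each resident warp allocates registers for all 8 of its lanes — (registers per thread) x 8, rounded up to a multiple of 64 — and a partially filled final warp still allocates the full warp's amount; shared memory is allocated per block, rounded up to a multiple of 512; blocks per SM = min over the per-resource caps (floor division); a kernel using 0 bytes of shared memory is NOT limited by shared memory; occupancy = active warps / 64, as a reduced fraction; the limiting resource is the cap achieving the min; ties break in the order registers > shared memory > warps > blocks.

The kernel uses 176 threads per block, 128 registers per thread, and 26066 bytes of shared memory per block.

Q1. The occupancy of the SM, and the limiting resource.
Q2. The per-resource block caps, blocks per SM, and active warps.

Answer: occupancy 11/32, limited by registers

registers: 1 block
shared memory: 3 blocks
warps: 2 blocks
blocks: 32 blocks

Answer: 1 block, 22 active warps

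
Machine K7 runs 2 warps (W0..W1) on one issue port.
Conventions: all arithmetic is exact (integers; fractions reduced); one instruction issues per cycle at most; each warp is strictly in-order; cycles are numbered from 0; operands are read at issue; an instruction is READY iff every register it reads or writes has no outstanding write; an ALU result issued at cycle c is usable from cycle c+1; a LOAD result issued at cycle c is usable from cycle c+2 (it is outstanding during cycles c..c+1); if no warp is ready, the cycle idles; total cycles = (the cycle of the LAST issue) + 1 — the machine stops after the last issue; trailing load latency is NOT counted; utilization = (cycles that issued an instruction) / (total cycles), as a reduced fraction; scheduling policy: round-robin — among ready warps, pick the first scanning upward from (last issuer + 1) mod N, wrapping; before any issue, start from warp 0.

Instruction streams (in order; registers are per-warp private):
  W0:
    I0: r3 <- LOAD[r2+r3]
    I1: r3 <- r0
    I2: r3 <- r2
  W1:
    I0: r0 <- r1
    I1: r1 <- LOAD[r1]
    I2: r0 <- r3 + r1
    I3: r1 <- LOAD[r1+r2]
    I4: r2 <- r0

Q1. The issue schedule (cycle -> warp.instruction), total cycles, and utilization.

cycle 0: W0.I0
cycle 1: W1.I0
cycle 2: W0.I1
cycle 3: W1.I1
cycle 4: W0.I2
cycle 5: W1.I2
cycle 6: W1.I3
cycle 7: W1.I4

Answer: 8 cycles, utilization 1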